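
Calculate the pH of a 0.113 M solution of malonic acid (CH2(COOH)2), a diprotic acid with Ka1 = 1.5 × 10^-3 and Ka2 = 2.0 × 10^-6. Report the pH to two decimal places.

pH = 1.91

Ka1 ≫ Ka2, so treat the first dissociation as the only significant source of H+.
Ka1 = x²/(0.113 − x) = 1.5 × 10^-3
Solving the quadratic: x = (−Ka1 + √(Ka1² + 4·Ka1·C₀))/2 = 1.23 × 10^-2 M
pH = −log(1.23 × 10^-2) = 1.91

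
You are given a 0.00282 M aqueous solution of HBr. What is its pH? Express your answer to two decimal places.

HBr is a strong acid and dissociates completely, so [H+] = 0.00282 M.
pH = -log(0.00282) = 2.55

pH = 2.55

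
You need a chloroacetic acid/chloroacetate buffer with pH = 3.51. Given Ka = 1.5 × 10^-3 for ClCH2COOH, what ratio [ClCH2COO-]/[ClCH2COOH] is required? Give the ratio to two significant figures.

pKa = -log(1.5 × 10^-3) = 2.824
pH = pKa + log(r) ⇒ log(r) = 3.51 − 2.824 = +0.686
r = [ClCH2COO-]/[ClCH2COOH] = 10^(+0.686) = 4.85

ratio = 4.9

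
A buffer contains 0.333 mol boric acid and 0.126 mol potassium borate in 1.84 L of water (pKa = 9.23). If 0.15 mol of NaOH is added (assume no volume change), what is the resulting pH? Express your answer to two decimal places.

After neutralization: n(B(OH)3) = 0.183 mol, n(B(OH)4-) = 0.276 mol.
pH = pKa + log([A⁻]/[HA]) = 9.23 + log(0.276/0.183) = 9.23 +0.178

pH = 9.41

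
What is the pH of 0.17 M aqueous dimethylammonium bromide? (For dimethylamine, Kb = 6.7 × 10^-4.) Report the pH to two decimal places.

pH = 5.80

(CH3)2NH2+ is the conjugate acid of the weak base (CH3)2NH.
Ka = Kw/Kb = 1.0×10^-14 / 6.7 × 10^-4 = 1.49 × 10^-11
Let x = [H+] at equilibrium. Ka = x²/(0.17 − x).
Assume x ≪ 0.17: x ≈ √(1.49 × 10^-11 × 0.17) = 1.59 × 10^-6 M
(x/C₀ = 0.00094% < 5%, so the approximation holds.)
pH = −log[H+] = −log(1.59 × 10^-6) = 5.80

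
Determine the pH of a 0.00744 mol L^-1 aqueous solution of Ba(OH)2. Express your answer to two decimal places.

pH = 12.17

Ba(OH)2 is a strong base (each formula unit releases 2 OH-); [OH-] = 0.0149 M.
pOH = -log(0.0149) = 1.83
pH = 14.00 - 1.83 = 12.17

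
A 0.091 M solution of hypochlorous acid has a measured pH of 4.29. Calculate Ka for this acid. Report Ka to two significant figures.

Ka = 2.9 × 10^-8

[H+] = 10^(-4.29) = 5.13 × 10^-5 M
At equilibrium [HA] = 0.091 − 5.13 × 10^-5 = 9.09 × 10^-2 M
Ka = [H+][A-]/[HA] = (5.13 × 10^-5)² / 9.09 × 10^-2 = 2.9 × 10^-8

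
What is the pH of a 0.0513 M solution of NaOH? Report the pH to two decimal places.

NaOH is a strong base; [OH-] = 0.0513 M.
pOH = -log(0.0513) = 1.29
pH = 14.00 - 1.29 = 12.71

pH = 12.71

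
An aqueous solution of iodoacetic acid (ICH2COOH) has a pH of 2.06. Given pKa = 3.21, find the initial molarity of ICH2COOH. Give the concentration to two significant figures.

[H+] = 10^(-2.06) = 8.71 × 10^-3 M = x
Ka = 10^(−3.21) = 6.17 × 10^-4
Ka = x²/(C₀ − x) ⇒ C₀ = x + x²/Ka
C₀ = 8.71 × 10^-3 + (8.71 × 10^-3)²/(6.17 × 10^-4) = 1.32 × 10^-1 M

C₀ = 1.3 × 10^-1 M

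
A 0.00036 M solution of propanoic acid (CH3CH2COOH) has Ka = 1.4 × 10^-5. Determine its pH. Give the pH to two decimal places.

pH = 4.19

CH3CH2COOH ⇌ CH3CH2COO- + H+
Ka = [H+]²/(0.00036 − [H+]) = 1.4 × 10^-5
The 5% rule fails; solving [H+]² + Ka·[H+] − Ka·C₀ = 0 exactly:
[H+] = [−1.4e-05 + √(1.4e-05² + 2.02e-08)]/2 = 6.43 × 10^-5 M
pH = −log[H+] = −log(6.43 × 10^-5) = 4.19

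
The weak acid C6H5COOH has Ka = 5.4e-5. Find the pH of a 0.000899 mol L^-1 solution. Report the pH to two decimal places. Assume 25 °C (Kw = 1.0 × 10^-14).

pH = 3.71

C6H5COOH ⇌ C6H5COO- + H+
Let x = [H+] at equilibrium. Ka = x²/(0.000899 − x).
x is not negligible relative to C₀; solve x² + 5.4e-05·x − 4.85e-08 = 0.
x = (−Ka + √(Ka² + 4·Ka·C₀))/2 = 1.95 × 10^-4 M
pH = −log[H+] = −log(1.95 × 10^-4) = 3.71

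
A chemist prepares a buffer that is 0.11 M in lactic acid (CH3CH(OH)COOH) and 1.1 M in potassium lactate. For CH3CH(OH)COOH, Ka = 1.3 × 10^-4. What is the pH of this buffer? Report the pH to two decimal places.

pKa = −log(1.3 × 10^-4) = 3.886
Using pH = pKa + log([base]/[acid]) with [base]/[acid] = 1.1/0.11:
pH = 3.886 + (+1.000) = 4.89

pH = 4.89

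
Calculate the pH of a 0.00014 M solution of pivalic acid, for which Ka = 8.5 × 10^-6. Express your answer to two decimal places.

(CH3)3CCOOH ⇌ (CH3)3CCOO- + H+
Ka = x²/(0.00014 − x) = 8.5 × 10^-6
The 5% rule fails; solving x² + Ka·x − Ka·C₀ = 0 exactly:
x = (−Ka + √(Ka² + 4·Ka·C₀))/2 = 3.05 × 10^-5 M
pH = −log(3.05 × 10^-5) = 4.52

pH = 4.52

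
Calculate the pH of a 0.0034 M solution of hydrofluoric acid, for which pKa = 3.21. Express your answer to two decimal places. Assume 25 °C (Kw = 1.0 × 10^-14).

HF ⇌ F- + H+
Ka = 10^(−3.21) = 6.17 × 10^-4
From the ICE table, Ka = [H+]²/(0.0034 − [H+]) = 6.17 × 10^-4.
The 5% rule fails; solving [H+]² + Ka·[H+] − Ka·C₀ = 0 exactly:
[H+] = [−0.000617 + √(0.000617² + 8.39e-06)]/2 = 1.17 × 10^-3 M
pH = −log(1.17 × 10^-3) = 2.93

pH = 2.93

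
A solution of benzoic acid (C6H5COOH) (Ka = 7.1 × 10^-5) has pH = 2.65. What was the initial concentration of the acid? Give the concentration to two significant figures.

C₀ = 7.3 × 10^-2 M

[H+] = 10^(-2.65) = 2.24 × 10^-3 M = x
Ka = x²/(C₀ − x) ⇒ C₀ = x + x²/Ka
C₀ = 2.24 × 10^-3 + (2.24 × 10^-3)²/(7.1 × 10^-5) = 7.29 × 10^-2 M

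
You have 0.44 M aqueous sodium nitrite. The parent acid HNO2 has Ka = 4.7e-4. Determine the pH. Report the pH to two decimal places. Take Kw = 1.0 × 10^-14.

NO2- is the conjugate base of the weak acid HNO2.
Kb = Kw/Ka = 1.0×10^-14 / 4.7 × 10^-4 = 2.13 × 10^-11
Let x = [OH-] at equilibrium. Kb = x²/(0.44 − x).
Assume x ≪ 0.44: x ≈ √(2.13 × 10^-11 × 0.44) = 3.06 × 10^-6 M
pOH = 5.51, so pH = 14.00 − pOH = 8.49

pH = 8.49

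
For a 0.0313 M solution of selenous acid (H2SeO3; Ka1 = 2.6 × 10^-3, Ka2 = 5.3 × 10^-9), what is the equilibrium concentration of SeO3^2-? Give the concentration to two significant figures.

First ionization gives [H+] ≈ [HSeO3-] = 7.81 × 10^-3 M.
Second step: Ka2 = [H+][SeO3^2-]/[HSeO3-] ≈ [SeO3^2-] (since [H+] ≈ [HSeO3-]).
So [SeO3^2-] ≈ Ka2.

5.3 × 10^-9 M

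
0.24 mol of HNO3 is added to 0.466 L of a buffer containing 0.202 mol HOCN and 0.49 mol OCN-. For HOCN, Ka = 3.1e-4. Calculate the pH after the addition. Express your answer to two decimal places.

pH = 3.26

After neutralization: n(HOCN) = 0.442 mol, n(OCN-) = 0.25 mol.
pKa = −log(3.1 × 10^-4) = 3.509
pH = pKa + log([A⁻]/[HA]) = 3.509 + log(0.25/0.442) = 3.509 -0.247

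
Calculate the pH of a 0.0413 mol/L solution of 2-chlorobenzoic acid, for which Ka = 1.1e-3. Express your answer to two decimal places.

ClC6H4COOH ⇌ ClC6H4COO- + H+
From the ICE table, Ka = x²/(0.0413 − x) = 1.1 × 10^-3.
Here C₀/Ka ≈ 37.5, so the small-x approximation fails. Use the quadratic:
x = (−Ka + √(Ka² + 4·Ka·C₀))/2 = 6.21 × 10^-3 M
pH = −log(6.21 × 10^-3) = 2.21

pH = 2.21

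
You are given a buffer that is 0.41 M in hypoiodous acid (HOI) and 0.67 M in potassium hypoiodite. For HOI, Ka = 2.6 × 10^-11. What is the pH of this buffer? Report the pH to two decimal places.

pH = 10.80

pKa = −log(2.6 × 10^-11) = 10.585
pH = pKa + log([A⁻]/[HA]) = 10.585 + log(0.67/0.41)
pH = 10.585 + (+0.213) = 10.80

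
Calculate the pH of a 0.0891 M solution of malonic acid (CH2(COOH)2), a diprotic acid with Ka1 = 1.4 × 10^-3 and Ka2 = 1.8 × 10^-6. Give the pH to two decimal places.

Since Ka1 ≫ Ka2, the first ionization dominates [H+].
Ka1 = x²/(0.0891 − x) = 1.4 × 10^-3
Solving the quadratic: x = (−Ka1 + √(Ka1² + 4·Ka1·C₀))/2 = 1.05 × 10^-2 M
pH = −log(1.05 × 10^-2) = 1.98

pH = 1.98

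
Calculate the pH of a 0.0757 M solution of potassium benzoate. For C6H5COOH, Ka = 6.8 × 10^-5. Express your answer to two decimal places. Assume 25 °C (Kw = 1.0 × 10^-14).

C6H5COO- is the conjugate base of the weak acid C6H5COOH.
Kb = Kw/Ka = 1.0×10^-14 / 6.8 × 10^-5 = 1.47 × 10^-10
Kb = [OH-]²/(0.0757 − [OH-]) = 1.47 × 10^-10
Since Kb ≪ C₀, [OH-] ≈ √(Kb·C₀) = 3.34 × 10^-6 M.
Check: 0.0044% ionized — well under 5%, approximation valid.
pOH = 5.48, so pH = 14.00 − pOH = 8.52

pH = 8.52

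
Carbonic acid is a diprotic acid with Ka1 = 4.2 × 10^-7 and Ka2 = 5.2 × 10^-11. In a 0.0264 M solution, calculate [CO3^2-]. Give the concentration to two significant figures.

First ionization gives [H+] ≈ [HCO3-] = 1.05 × 10^-4 M.
Second step: Ka2 = [H+][CO3^2-]/[HCO3-] ≈ [CO3^2-] (since [H+] ≈ [HCO3-]).
So [CO3^2-] ≈ Ka2.

5.2 × 10^-11 M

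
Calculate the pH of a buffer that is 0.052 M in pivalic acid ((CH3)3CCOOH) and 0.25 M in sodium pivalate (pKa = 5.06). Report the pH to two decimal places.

Using pH = pKa + log([base]/[acid]) with [base]/[acid] = 0.25/0.052:
pH = 5.06 + (+0.682) = 5.74

pH = 5.74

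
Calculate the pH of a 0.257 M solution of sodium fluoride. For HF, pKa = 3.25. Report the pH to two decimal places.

F- is the conjugate base of the weak acid HF.
Ka = 10^(−3.25) = 5.62 × 10^-4
Kb = Kw/Ka = 1.0×10^-14 / 5.62 × 10^-4 = 1.78 × 10^-11
Let x = [OH-] at equilibrium. Kb = x²/(0.257 − x).
Since Kb ≪ C₀, x ≈ √(Kb·C₀) = 2.14 × 10^-6 M.
(x/C₀ = 0.00083% < 5%, so the approximation holds.)
pOH = −log(2.14 × 10^-6) = 5.67; pH = 14.00 − 5.67 = 8.33

pH = 8.33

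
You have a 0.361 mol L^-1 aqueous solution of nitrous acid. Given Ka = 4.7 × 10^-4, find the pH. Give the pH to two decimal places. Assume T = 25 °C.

pH = 1.89

HNO2 ⇌ NO2- + H+
Ka = [H+]²/(0.361 − [H+]) = 4.7 × 10^-4
Assume [H+] ≪ 0.361: [H+] ≈ √(4.7 × 10^-4 × 0.361) = 1.30 × 10^-2 M
([H+]/C₀ = 3.6% < 5%, so the approximation holds.)
pH = −log[H+] = −log(1.30 × 10^-2) = 1.89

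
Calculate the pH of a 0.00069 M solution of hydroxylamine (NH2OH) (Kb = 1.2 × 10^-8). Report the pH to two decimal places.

NH2OH + H2O ⇌ NH3OH+ + OH-
Kb = [OH-]²/(0.00069 − [OH-]) = 1.2 × 10^-8
Since Kb ≪ C₀, [OH-] ≈ √(Kb·C₀) = 2.88 × 10^-6 M.
pOH = 5.54, so pH = 14.00 − pOH = 8.46

pH = 8.46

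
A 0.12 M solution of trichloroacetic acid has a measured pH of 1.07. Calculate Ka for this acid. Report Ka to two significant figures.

Ka = 2.1 × 10^-1

[H+] = 10^(-1.07) = 8.51 × 10^-2 M
At equilibrium [HA] = 0.12 − 8.51 × 10^-2 = 3.49 × 10^-2 M
Ka = [H+][A-]/[HA] = (8.51 × 10^-2)² / 3.49 × 10^-2 = 2.1 × 10^-1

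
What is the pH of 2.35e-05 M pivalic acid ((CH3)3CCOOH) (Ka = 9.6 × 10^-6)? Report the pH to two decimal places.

pH = 4.96

(CH3)3CCOOH ⇌ (CH3)3CCOO- + H+
Ka = [H+]²/(2.35e-05 − [H+]) = 9.6 × 10^-6
[H+] is not negligible relative to C₀; solve [H+]² + 9.6e-06·[H+] − 2.26e-10 = 0.
[H+] = [−9.6e-06 + √(9.6e-06² + 9.02e-10)]/2 = 1.10 × 10^-5 M
pH = −log(1.10 × 10^-5) = 4.96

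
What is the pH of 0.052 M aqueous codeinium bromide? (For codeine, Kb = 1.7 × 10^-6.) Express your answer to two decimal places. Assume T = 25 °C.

C18H22NO3+ is the conjugate acid of the weak base C18H21NO3.
Ka = Kw/Kb = 1.0×10^-14 / 1.7 × 10^-6 = 5.88 × 10^-9
Ka = [H+]²/(0.052 − [H+]) = 5.88 × 10^-9
Neglecting [H+] in the denominator: [H+] = √(5.88 × 10^-9 × 0.052) = 1.75 × 10^-5 M
([H+]/C₀ = 0.034% < 5%, so the approximation holds.)
pH = −log[H+] = −log(1.75 × 10^-5) = 4.76

pH = 4.76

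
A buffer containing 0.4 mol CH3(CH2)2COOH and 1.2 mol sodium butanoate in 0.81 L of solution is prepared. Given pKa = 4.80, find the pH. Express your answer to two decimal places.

pH = 5.28

Henderson–Hasselbalch: pH = pKa + log([CH3(CH2)2COO-]/[CH3(CH2)2COOH]) = 4.80 + log(1.2/0.4)
pH = 4.80 + (+0.477) = 5.28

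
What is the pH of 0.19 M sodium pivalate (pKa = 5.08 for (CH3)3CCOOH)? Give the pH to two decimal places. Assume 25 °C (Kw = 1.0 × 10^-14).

pH = 9.18

(CH3)3CCOO- is the conjugate base of the weak acid (CH3)3CCOOH.
Ka = 10^(−5.08) = 8.32 × 10^-6
Kb = Kw/Ka = 1.0×10^-14 / 8.32 × 10^-6 = 1.20 × 10^-9
Kb = [OH-]²/(0.19 − [OH-]) = 1.20 × 10^-9
Neglecting [OH-] in the denominator: [OH-] = √(1.20 × 10^-9 × 0.19) = 1.51 × 10^-5 M
([OH-]/C₀ = 0.0079% < 5%, so the approximation holds.)
pOH = 4.82, so pH = 14.00 − pOH = 9.18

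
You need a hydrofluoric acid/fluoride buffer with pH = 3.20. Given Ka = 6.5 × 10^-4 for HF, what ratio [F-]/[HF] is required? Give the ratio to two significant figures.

pKa = -log(6.5 × 10^-4) = 3.187
pH = pKa + log(r) ⇒ log(r) = 3.20 − 3.187 = +0.013
r = [F-]/[HF] = 10^(+0.013) = 1.03

ratio = 1.0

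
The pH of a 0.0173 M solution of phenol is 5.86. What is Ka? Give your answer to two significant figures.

Ka = 1.1 × 10^-10

[H+] = 10^(-5.86) = 1.38 × 10^-6 M
At equilibrium [HA] = 0.0173 − 1.38 × 10^-6 = 1.73 × 10^-2 M
Ka = [H+][A-]/[HA] = (1.38 × 10^-6)² / 1.73 × 10^-2 = 1.1 × 10^-10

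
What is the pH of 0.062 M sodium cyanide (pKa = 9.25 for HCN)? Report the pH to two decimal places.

CN- is the conjugate base of the weak acid HCN.
Ka = 10^(−9.25) = 5.62 × 10^-10
Kb = Kw/Ka = 1.0×10^-14 / 5.62 × 10^-10 = 1.78 × 10^-5
Let x = [OH-] at equilibrium. Kb = x²/(0.062 − x).
Since Kb ≪ C₀, x ≈ √(Kb·C₀) = 1.05 × 10^-3 M.
(x/C₀ = 1.7% < 5%, so the approximation holds.)
pOH = −log(1.05 × 10^-3) = 2.98; pH = 14.00 − 2.98 = 11.02

pH = 11.02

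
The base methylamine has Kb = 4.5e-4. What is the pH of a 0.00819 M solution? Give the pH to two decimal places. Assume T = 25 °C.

CH3NH2 + H2O ⇌ CH3NH3+ + OH-
From the ICE table, Kb = [OH-]²/(0.00819 − [OH-]) = 4.5 × 10^-4.
Here C₀/Kb ≈ 18.2, so the small-[OH-] approximation fails. Use the quadratic:
[OH-] = (−Kb + √(Kb² + 4·Kb·C₀))/2 = 1.71 × 10^-3 M
pOH = 2.77, so pH = 14.00 − pOH = 11.23

pH = 11.23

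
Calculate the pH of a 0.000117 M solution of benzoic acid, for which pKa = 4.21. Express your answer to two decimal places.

pH = 4.23

C6H5COOH ⇌ C6H5COO- + H+
Ka = 10^(−4.21) = 6.17 × 10^-5
From the ICE table, Ka = [H+]²/(0.000117 − [H+]) = 6.17 × 10^-5.
The 5% rule fails; solving [H+]² + Ka·[H+] − Ka·C₀ = 0 exactly:
[H+] = [−6.17e-05 + √(6.17e-05² + 2.89e-08)]/2 = 5.95 × 10^-5 M
pH = −log[H+] = −log(5.95 × 10^-5) = 4.23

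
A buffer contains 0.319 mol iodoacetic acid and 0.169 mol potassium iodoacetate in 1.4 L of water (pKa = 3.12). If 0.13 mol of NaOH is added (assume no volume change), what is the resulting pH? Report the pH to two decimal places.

pH = 3.32

OH- converts ICH2COOH to ICH2COO-: ICH2COOH → 0.189 mol, ICH2COO- → 0.299 mol.
pH = pKa + log([A⁻]/[HA]) = 3.12 + log(0.299/0.189) = 3.12 +0.199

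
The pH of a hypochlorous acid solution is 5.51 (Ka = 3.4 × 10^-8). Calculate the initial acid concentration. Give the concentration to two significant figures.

C₀ = 2.8 × 10^-4 M

[H+] = 10^(-5.51) = 3.09 × 10^-6 M = x
Ka = x²/(C₀ − x) ⇒ C₀ = x + x²/Ka
C₀ = 3.09 × 10^-6 + (3.09 × 10^-6)²/(3.4 × 10^-8) = 2.84 × 10^-4 M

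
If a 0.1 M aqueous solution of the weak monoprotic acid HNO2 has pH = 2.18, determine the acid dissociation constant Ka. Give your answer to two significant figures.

Ka = 4.7 × 10^-4

[H+] = 10^(-2.18) = 6.61 × 10^-3 M
At equilibrium [HA] = 0.1 − 6.61 × 10^-3 = 9.34 × 10^-2 M
Ka = [H+][A-]/[HA] = (6.61 × 10^-3)² / 9.34 × 10^-2 = 4.7 × 10^-4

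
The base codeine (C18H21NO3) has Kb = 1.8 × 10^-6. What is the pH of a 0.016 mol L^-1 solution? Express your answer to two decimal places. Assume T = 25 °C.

pH = 10.23

C18H21NO3 + H2O ⇌ C18H22NO3+ + OH-
From the ICE table, Kb = [OH-]²/(0.016 − [OH-]) = 1.8 × 10^-6.
Assume [OH-] ≪ 0.016: [OH-] ≈ √(1.8 × 10^-6 × 0.016) = 1.70 × 10^-4 M
Check: 1.1% ionized — well under 5%, approximation valid.
pOH = 3.77, so pH = 14.00 − pOH = 10.23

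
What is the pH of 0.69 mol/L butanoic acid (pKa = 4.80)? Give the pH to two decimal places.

pH = 2.48

CH3(CH2)2COOH ⇌ CH3(CH2)2COO- + H+
Ka = 10^(−4.80) = 1.58 × 10^-5
Ka = [H+]²/(0.69 − [H+]) = 1.58 × 10^-5
Since Ka ≪ C₀, [H+] ≈ √(Ka·C₀) = 3.30 × 10^-3 M.
pH = −log[H+] = −log(3.30 × 10^-3) = 2.48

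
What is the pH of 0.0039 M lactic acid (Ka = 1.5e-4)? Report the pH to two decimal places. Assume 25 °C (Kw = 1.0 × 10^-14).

pH = 3.16

CH3CH(OH)COOH ⇌ CH3CH(OH)COO- + H+
Ka = x²/(0.0039 − x) = 1.5 × 10^-4
x is not negligible relative to C₀; solve x² + 0.00015·x − 5.85e-07 = 0.
x = [−0.00015 + √(0.00015² + 2.34e-06)]/2 = 6.94 × 10^-4 M
pH = −log[H+] = −log(6.94 × 10^-4) = 3.16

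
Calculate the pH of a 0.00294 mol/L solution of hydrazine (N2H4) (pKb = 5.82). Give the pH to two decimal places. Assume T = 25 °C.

N2H4 + H2O ⇌ N2H5+ + OH-
Kb = 10^(−5.82) = 1.51 × 10^-6
Kb = [OH-]²/(0.00294 − [OH-]) = 1.51 × 10^-6
Since Kb ≪ C₀, [OH-] ≈ √(Kb·C₀) = 6.66 × 10^-5 M.
Check: 2.3% ionized — well under 5%, approximation valid.
pOH = −log(6.66 × 10^-5) = 4.18; pH = 14.00 − 4.18 = 9.82

pH = 9.82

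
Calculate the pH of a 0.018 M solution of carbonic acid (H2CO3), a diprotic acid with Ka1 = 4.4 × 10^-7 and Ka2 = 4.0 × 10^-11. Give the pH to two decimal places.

Since Ka1 ≫ Ka2, the first ionization dominates [H+].
Ka1 = x²/(0.018 − x) = 4.4 × 10^-7
x ≈ √(4.4 × 10^-7 × 0.018) = 8.90 × 10^-5 M
pH = −log(8.90 × 10^-5) = 4.05

pH = 4.05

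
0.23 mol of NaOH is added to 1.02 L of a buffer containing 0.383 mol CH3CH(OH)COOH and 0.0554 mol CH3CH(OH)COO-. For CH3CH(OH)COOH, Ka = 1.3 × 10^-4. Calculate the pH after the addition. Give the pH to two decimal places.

pH = 4.16

After neutralization: n(CH3CH(OH)COOH) = 0.153 mol, n(CH3CH(OH)COO-) = 0.285 mol.
pKa = −log(1.3 × 10^-4) = 3.886
Henderson–Hasselbalch with mole ratio 0.285/0.153: pH = 3.886 + (+0.270)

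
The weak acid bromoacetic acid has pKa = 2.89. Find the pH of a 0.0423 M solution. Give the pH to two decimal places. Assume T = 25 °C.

pH = 2.17

BrCH2COOH ⇌ BrCH2COO- + H+
Ka = 10^(−2.89) = 1.29 × 10^-3
Let x = [H+] at equilibrium. Ka = x²/(0.0423 − x).
The 5% rule fails; solving x² + Ka·x − Ka·C₀ = 0 exactly:
x = (−Ka + √(Ka² + 4·Ka·C₀))/2 = 6.77 × 10^-3 M
pH = −log(6.77 × 10^-3) = 2.17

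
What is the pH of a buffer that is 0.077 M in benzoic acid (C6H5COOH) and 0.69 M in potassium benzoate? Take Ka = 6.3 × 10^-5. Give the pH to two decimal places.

pH = 5.15

pKa = −log(6.3 × 10^-5) = 4.201
pH = pKa + log([A⁻]/[HA]) = 4.201 + log(0.69/0.077)
pH = 4.201 + (+0.952) = 5.15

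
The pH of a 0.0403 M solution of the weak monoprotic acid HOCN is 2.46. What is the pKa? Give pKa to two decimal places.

[H+] = 10^(-2.46) = 3.47 × 10^-3 M
At equilibrium [HA] = 0.0403 − 3.47 × 10^-3 = 3.68 × 10^-2 M
Ka = [H+][A-]/[HA] = (3.47 × 10^-3)² / 3.68 × 10^-2 = 3.27 × 10^-4
pKa = -log(3.27 × 10^-4) = 3.49

pKa = 3.49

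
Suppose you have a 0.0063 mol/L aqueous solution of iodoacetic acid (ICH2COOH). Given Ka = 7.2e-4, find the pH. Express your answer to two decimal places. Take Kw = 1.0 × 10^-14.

ICH2COOH ⇌ ICH2COO- + H+
From the ICE table, Ka = [H+]²/(0.0063 − [H+]) = 7.2 × 10^-4.
The 5% rule fails; solving [H+]² + Ka·[H+] − Ka·C₀ = 0 exactly:
[H+] = [−0.00072 + √(0.00072² + 1.81e-05)]/2 = 1.80 × 10^-3 M
pH = −log[H+] = −log(1.80 × 10^-3) = 2.74

pH = 2.74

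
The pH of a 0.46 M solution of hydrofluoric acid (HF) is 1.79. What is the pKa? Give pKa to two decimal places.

[H+] = 10^(-1.79) = 1.62 × 10^-2 M
At equilibrium [HA] = 0.46 − 1.62 × 10^-2 = 4.44 × 10^-1 M
Ka = [H+][A-]/[HA] = (1.62 × 10^-2)² / 4.44 × 10^-1 = 5.91 × 10^-4
pKa = -log(5.91 × 10^-4) = 3.23

pKa = 3.23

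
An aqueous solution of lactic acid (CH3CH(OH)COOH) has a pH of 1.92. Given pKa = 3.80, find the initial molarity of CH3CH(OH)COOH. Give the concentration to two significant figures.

C₀ = 9.2 × 10^-1 M

[H+] = 10^(-1.92) = 1.20 × 10^-2 M = x
Ka = 10^(−3.80) = 1.58 × 10^-4
Ka = x²/(C₀ − x) ⇒ C₀ = x + x²/Ka
C₀ = 1.20 × 10^-2 + (1.20 × 10^-2)²/(1.58 × 10^-4) = 9.23 × 10^-1 M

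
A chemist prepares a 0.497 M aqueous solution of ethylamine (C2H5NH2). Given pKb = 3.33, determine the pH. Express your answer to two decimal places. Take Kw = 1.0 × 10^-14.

C2H5NH2 + H2O ⇌ C2H5NH3+ + OH-
Kb = 10^(−3.33) = 4.68 × 10^-4
Let x = [OH-] at equilibrium. Kb = x²/(0.497 − x).
Since Kb ≪ C₀, x ≈ √(Kb·C₀) = 1.53 × 10^-2 M.
Check: 3.1% ionized — well under 5%, approximation valid.
pOH = −log(1.53 × 10^-2) = 1.82; pH = 14.00 − 1.82 = 12.18

pH = 12.18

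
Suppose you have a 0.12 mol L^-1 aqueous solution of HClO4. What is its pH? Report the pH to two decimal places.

pH = 0.92

HClO4 is a strong acid and dissociates completely, so [H+] = 0.12 M.
pH = -log(0.12) = 0.92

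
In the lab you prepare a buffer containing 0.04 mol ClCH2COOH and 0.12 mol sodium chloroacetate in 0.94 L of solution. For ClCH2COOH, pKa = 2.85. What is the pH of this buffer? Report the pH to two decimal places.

Henderson–Hasselbalch: pH = pKa + log([ClCH2COO-]/[ClCH2COOH]) = 2.85 + log(0.12/0.04)
pH = 2.85 + (+0.477) = 3.33

pH = 3.33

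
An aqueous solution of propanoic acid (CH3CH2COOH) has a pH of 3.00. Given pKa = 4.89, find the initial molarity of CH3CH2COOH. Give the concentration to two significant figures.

[H+] = 10^(-3.00) = 1.00 × 10^-3 M = x
Ka = 10^(−4.89) = 1.29 × 10^-5
Ka = x²/(C₀ − x) ⇒ C₀ = x + x²/Ka
C₀ = 1.00 × 10^-3 + (1.00 × 10^-3)²/(1.29 × 10^-5) = 7.85 × 10^-2 M

C₀ = 7.9 × 10^-2 M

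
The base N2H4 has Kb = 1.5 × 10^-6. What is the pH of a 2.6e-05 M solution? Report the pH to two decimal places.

pH = 8.74

N2H4 + H2O ⇌ N2H5+ + OH-
From the ICE table, Kb = [OH-]²/(2.6e-05 − [OH-]) = 1.5 × 10^-6.
Here C₀/Kb ≈ 17.3, so the small-[OH-] approximation fails. Use the quadratic:
[OH-] = [−1.5e-06 + √(1.5e-06² + 1.56e-10)]/2 = 5.54 × 10^-6 M
pOH = 5.26, so pH = 14.00 − pOH = 8.74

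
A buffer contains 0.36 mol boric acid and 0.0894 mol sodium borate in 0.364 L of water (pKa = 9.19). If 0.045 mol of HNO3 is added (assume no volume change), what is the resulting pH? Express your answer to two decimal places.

pH = 8.23

Added H+ converts B(OH)4- to B(OH)3: B(OH)3 → 0.405 mol, B(OH)4- → 0.0444 mol.
pH = pKa + log([A⁻]/[HA]) = 9.19 + log(0.0444/0.405) = 9.19 -0.960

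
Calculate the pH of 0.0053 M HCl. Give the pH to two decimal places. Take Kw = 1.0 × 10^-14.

pH = 2.28

HCl is a strong acid and dissociates completely, so [H+] = 0.0053 M.
pH = -log(0.0053) = 2.28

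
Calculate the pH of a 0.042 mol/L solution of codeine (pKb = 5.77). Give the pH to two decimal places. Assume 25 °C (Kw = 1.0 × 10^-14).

pH = 10.43

C18H21NO3 + H2O ⇌ C18H22NO3+ + OH-
Kb = 10^(−5.77) = 1.70 × 10^-6
From the ICE table, Kb = [OH-]²/(0.042 − [OH-]) = 1.70 × 10^-6.
Neglecting [OH-] in the denominator: [OH-] = √(1.70 × 10^-6 × 0.042) = 2.67 × 10^-4 M
pOH = −log(2.67 × 10^-4) = 3.57; pH = 14.00 − 3.57 = 10.43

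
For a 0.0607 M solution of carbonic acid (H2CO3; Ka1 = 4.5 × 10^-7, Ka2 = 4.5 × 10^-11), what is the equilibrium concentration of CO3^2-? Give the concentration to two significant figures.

4.5 × 10^-11 M

First ionization gives [H+] ≈ [HCO3-] = 1.65 × 10^-4 M.
Second step: Ka2 = [H+][CO3^2-]/[HCO3-] ≈ [CO3^2-] (since [H+] ≈ [HCO3-]).
So [CO3^2-] ≈ Ka2.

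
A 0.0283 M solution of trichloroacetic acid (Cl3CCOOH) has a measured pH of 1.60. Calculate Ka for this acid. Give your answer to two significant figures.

Ka = 2.0 × 10^-1

[H+] = 10^(-1.60) = 2.51 × 10^-2 M
At equilibrium [HA] = 0.0283 − 2.51 × 10^-2 = 3.20 × 10^-3 M
Ka = [H+][A-]/[HA] = (2.51 × 10^-2)² / 3.20 × 10^-3 = 2.0 × 10^-1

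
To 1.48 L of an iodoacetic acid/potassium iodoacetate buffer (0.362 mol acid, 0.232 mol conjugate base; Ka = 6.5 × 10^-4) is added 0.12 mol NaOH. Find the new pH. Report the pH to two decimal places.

OH- converts ICH2COOH to ICH2COO-: ICH2COOH → 0.242 mol, ICH2COO- → 0.352 mol.
pKa = −log(6.5 × 10^-4) = 3.187
pH = pKa + log(n_ICH2COO-/n_ICH2COOH) = 3.187 + log(0.352/0.242) = 3.187 + (+0.163)

pH = 3.35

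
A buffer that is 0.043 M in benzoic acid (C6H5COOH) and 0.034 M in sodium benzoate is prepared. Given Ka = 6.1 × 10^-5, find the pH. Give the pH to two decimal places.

pKa = −log(6.1 × 10^-5) = 4.215
pH = pKa + log([A⁻]/[HA]) = 4.215 + log(0.034/0.043)
pH = 4.215 + (-0.102) = 4.11

pH = 4.11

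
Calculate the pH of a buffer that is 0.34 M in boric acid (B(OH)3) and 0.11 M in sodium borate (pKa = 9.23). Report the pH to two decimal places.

pH = 8.74

Using pH = pKa + log([base]/[acid]) with [base]/[acid] = 0.11/0.34:
pH = 9.23 + (-0.490) = 8.74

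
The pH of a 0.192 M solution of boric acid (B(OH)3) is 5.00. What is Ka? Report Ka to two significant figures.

[H+] = 10^(-5.00) = 1.00 × 10^-5 M
At equilibrium [HA] = 0.192 − 1.00 × 10^-5 = 1.92 × 10^-1 M
Ka = [H+][A-]/[HA] = (1.00 × 10^-5)² / 1.92 × 10^-1 = 5.2 × 10^-10

Ka = 5.2 × 10^-10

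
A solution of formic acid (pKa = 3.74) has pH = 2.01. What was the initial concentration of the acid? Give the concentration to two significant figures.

[H+] = 10^(-2.01) = 9.77 × 10^-3 M = x
Ka = 10^(−3.74) = 1.82 × 10^-4
Ka = x²/(C₀ − x) ⇒ C₀ = x + x²/Ka
C₀ = 9.77 × 10^-3 + (9.77 × 10^-3)²/(1.82 × 10^-4) = 5.34 × 10^-1 M

C₀ = 5.3 × 10^-1 M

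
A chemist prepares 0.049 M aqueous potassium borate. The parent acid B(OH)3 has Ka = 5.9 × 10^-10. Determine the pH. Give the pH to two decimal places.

pH = 10.96

B(OH)4- is the conjugate base of the weak acid B(OH)3.
Kb = Kw/Ka = 1.0×10^-14 / 5.9 × 10^-10 = 1.69 × 10^-5
Kb = [OH-]²/(0.049 − [OH-]) = 1.69 × 10^-5
Since Kb ≪ C₀, [OH-] ≈ √(Kb·C₀) = 9.10 × 10^-4 M.
([OH-]/C₀ = 1.9% < 5%, so the approximation holds.)
pOH = −log(9.10 × 10^-4) = 3.04; pH = 14.00 − 3.04 = 10.96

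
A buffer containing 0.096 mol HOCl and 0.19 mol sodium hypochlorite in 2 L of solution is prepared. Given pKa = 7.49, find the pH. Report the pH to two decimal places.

Using pH = pKa + log([base]/[acid]) with [base]/[acid] = 0.19/0.096:
pH = 7.49 + (+0.296) = 7.79

pH = 7.79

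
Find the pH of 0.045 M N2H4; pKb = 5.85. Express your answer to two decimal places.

N2H4 + H2O ⇌ N2H5+ + OH-
Kb = 10^(−5.85) = 1.41 × 10^-6
Let x = [OH-] at equilibrium. Kb = x²/(0.045 − x).
Neglecting x in the denominator: x = √(1.41 × 10^-6 × 0.045) = 2.52 × 10^-4 M
(x/C₀ = 0.56% < 5%, so the approximation holds.)
pOH = −log(2.52 × 10^-4) = 3.60; pH = 14.00 − 3.60 = 10.40

pH = 10.40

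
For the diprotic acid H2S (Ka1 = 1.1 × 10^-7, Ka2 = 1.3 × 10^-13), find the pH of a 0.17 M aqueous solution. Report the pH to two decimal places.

Ka1 ≫ Ka2, so treat the first dissociation as the only significant source of H+.
Ka1 = x²/(0.17 − x) = 1.1 × 10^-7
x ≈ √(1.1 × 10^-7 × 0.17) = 1.37 × 10^-4 M
pH = −log(1.37 × 10^-4) = 3.86

pH = 3.86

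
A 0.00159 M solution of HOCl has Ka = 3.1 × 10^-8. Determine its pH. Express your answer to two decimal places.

pH = 5.15

HOCl ⇌ OCl- + H+
Ka = [H+]²/(0.00159 − [H+]) = 3.1 × 10^-8
Neglecting [H+] in the denominator: [H+] = √(3.1 × 10^-8 × 0.00159) = 7.02 × 10^-6 M
Check: 0.44% ionized — well under 5%, approximation valid.
pH = −log[H+] = −log(7.02 × 10^-6) = 5.15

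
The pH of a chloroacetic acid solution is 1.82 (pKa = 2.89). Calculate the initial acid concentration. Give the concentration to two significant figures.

C₀ = 1.9 × 10^-1 M

[H+] = 10^(-1.82) = 1.51 × 10^-2 M = x
Ka = 10^(−2.89) = 1.29 × 10^-3
Ka = x²/(C₀ − x) ⇒ C₀ = x + x²/Ka
C₀ = 1.51 × 10^-2 + (1.51 × 10^-2)²/(1.29 × 10^-3) = 1.92 × 10^-1 M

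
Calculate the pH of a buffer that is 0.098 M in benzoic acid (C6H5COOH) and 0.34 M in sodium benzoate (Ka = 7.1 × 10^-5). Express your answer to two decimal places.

pH = 4.69

pKa = −log(7.1 × 10^-5) = 4.149
Henderson–Hasselbalch: pH = pKa + log([C6H5COO-]/[C6H5COOH]) = 4.149 + log(0.34/0.098)
pH = 4.149 + (+0.540) = 4.69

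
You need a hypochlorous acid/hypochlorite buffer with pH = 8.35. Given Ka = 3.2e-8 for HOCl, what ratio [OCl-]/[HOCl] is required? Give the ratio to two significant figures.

pKa = -log(3.2 × 10^-8) = 7.495
pH = pKa + log(r) ⇒ log(r) = 8.35 − 7.495 = +0.855
r = [OCl-]/[HOCl] = 10^(+0.855) = 7.16

ratio = 7.2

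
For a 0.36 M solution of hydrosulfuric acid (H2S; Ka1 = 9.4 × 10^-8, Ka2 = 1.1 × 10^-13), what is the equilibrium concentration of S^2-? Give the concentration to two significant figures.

First ionization gives [H+] ≈ [HS-] = 1.84 × 10^-4 M.
Second step: Ka2 = [H+][S^2-]/[HS-] ≈ [S^2-] (since [H+] ≈ [HS-]).
So [S^2-] ≈ Ka2.

1.1 × 10^-13 M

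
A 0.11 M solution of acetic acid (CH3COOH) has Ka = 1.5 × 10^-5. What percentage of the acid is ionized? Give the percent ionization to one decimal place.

1.2%

CH3COOH ⇌ CH3COO- + H+; let x = [H+] at equilibrium.
x ≈ √(Ka·C₀) = √(1.5 × 10^-5 × 0.11) = 1.28 × 10^-3 M
Fraction ionized = 1.28 × 10^-3 / 0.11 = 0.0116 → 1.2%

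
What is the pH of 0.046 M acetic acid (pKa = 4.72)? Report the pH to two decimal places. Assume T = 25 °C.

pH = 3.03

CH3COOH ⇌ CH3COO- + H+
Ka = 10^(−4.72) = 1.91 × 10^-5
From the ICE table, Ka = [H+]²/(0.046 − [H+]) = 1.91 × 10^-5.
Since Ka ≪ C₀, [H+] ≈ √(Ka·C₀) = 9.37 × 10^-4 M.
Check: 2% ionized — well under 5%, approximation valid.
pH = −log[H+] = −log(9.37 × 10^-4) = 3.03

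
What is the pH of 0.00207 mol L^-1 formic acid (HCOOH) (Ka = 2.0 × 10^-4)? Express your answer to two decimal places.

pH = 3.26

HCOOH ⇌ HCOO- + H+
Ka = [H+]²/(0.00207 − [H+]) = 2.0 × 10^-4
The 5% rule fails; solving [H+]² + Ka·[H+] − Ka·C₀ = 0 exactly:
[H+] = (−Ka + √(Ka² + 4·Ka·C₀))/2 = 5.51 × 10^-4 M
pH = −log[H+] = −log(5.51 × 10^-4) = 3.26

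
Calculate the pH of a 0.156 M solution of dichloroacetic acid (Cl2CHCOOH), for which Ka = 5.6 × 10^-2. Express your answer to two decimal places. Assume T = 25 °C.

Cl2CHCOOH ⇌ Cl2CHCOO- + H+
Ka = [H+]²/(0.156 − [H+]) = 5.6 × 10^-2
[H+] is not negligible relative to C₀; solve [H+]² + 0.056·[H+] − 0.00874 = 0.
[H+] = [−0.056 + √(0.056² + 0.0349)]/2 = 6.96 × 10^-2 M
pH = −log(6.96 × 10^-2) = 1.16

pH = 1.16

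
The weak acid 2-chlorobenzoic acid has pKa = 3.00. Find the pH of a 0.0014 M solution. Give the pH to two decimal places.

ClC6H4COOH ⇌ ClC6H4COO- + H+
Ka = 10^(−3.00) = 1.00 × 10^-3
Ka = [H+]²/(0.0014 − [H+]) = 1.00 × 10^-3
The 5% rule fails; solving [H+]² + Ka·[H+] − Ka·C₀ = 0 exactly:
[H+] = (−Ka + √(Ka² + 4·Ka·C₀))/2 = 7.85 × 10^-4 M
pH = −log(7.85 × 10^-4) = 3.11

pH = 3.11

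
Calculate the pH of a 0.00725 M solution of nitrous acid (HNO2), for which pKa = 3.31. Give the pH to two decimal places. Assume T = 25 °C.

HNO2 ⇌ NO2- + H+
Ka = 10^(−3.31) = 4.90 × 10^-4
Let x = [H+] at equilibrium. Ka = x²/(0.00725 − x).
The 5% rule fails; solving x² + Ka·x − Ka·C₀ = 0 exactly:
x = [−0.00049 + √(0.00049² + 1.42e-05)]/2 = 1.66 × 10^-3 M
pH = −log(1.66 × 10^-3) = 2.78

pH = 2.78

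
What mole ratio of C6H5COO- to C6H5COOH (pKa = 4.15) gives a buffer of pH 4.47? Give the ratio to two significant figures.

ratio = 2.1

pH = pKa + log(r) ⇒ log(r) = 4.47 − 4.15 = +0.32
r = [C6H5COO-]/[C6H5COOH] = 10^(+0.32) = 2.09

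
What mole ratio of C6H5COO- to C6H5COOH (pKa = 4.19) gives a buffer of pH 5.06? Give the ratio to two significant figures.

ratio = 7.4

pH = pKa + log(r) ⇒ log(r) = 5.06 − 4.19 = +0.87
r = [C6H5COO-]/[C6H5COOH] = 10^(+0.87) = 7.41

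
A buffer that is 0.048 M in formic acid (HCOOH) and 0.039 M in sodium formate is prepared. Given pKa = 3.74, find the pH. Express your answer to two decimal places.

pH = 3.65

pH = pKa + log([A⁻]/[HA]) = 3.74 + log(0.039/0.048)
pH = 3.74 + (-0.090) = 3.65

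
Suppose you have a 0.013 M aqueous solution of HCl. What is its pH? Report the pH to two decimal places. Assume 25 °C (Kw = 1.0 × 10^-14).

HCl is a strong acid and dissociates completely, so [H+] = 0.013 M.
pH = -log(0.013) = 1.89

pH = 1.89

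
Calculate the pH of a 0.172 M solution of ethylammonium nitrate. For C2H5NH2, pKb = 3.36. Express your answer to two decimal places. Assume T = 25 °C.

pH = 5.70

C2H5NH3+ is the conjugate acid of the weak base C2H5NH2.
Kb = 10^(−3.36) = 4.37 × 10^-4
Ka = Kw/Kb = 1.0×10^-14 / 4.37 × 10^-4 = 2.29 × 10^-11
From the ICE table, Ka = x²/(0.172 − x) = 2.29 × 10^-11.
Neglecting x in the denominator: x = √(2.29 × 10^-11 × 0.172) = 1.98 × 10^-6 M
Check: 0.0012% ionized — well under 5%, approximation valid.
pH = −log(1.98 × 10^-6) = 5.70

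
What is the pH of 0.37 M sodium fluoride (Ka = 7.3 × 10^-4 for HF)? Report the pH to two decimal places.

pH = 8.35

F- is the conjugate base of the weak acid HF.
Kb = Kw/Ka = 1.0×10^-14 / 7.3 × 10^-4 = 1.37 × 10^-11
From the ICE table, Kb = [OH-]²/(0.37 − [OH-]) = 1.37 × 10^-11.
Assume [OH-] ≪ 0.37: [OH-] ≈ √(1.37 × 10^-11 × 0.37) = 2.25 × 10^-6 M
([OH-]/C₀ = 0.00061% < 5%, so the approximation holds.)
pOH = −log(2.25 × 10^-6) = 5.65; pH = 14.00 − 5.65 = 8.35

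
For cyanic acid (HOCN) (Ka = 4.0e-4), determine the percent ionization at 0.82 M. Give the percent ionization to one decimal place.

HOCN ⇌ OCN- + H+; let x = [H+] at equilibrium.
x ≈ √(Ka·C₀) = √(4.0 × 10^-4 × 0.82) = 1.81 × 10^-2 M
% ionization = x/C₀ × 100% = 1.81 × 10^-2/0.82 × 100% = 2.2%

2.2%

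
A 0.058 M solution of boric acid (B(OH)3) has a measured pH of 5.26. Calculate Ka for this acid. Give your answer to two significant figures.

Ka = 5.2 × 10^-10

[H+] = 10^(-5.26) = 5.50 × 10^-6 M
At equilibrium [HA] = 0.058 − 5.50 × 10^-6 = 5.80 × 10^-2 M
Ka = [H+][A-]/[HA] = (5.50 × 10^-6)² / 5.80 × 10^-2 = 5.2 × 10^-10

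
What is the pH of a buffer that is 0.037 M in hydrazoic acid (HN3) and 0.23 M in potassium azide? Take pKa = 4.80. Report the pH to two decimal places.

pH = 5.59

Using pH = pKa + log([base]/[acid]) with [base]/[acid] = 0.23/0.037:
pH = 4.80 + (+0.794) = 5.59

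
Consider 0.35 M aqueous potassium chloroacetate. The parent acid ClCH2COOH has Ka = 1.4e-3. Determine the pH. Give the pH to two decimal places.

ClCH2COO- is the conjugate base of the weak acid ClCH2COOH.
Kb = Kw/Ka = 1.0×10^-14 / 1.4 × 10^-3 = 7.14 × 10^-12
Kb = x²/(0.35 − x) = 7.14 × 10^-12
Neglecting x in the denominator: x = √(7.14 × 10^-12 × 0.35) = 1.58 × 10^-6 M
(x/C₀ = 0.00045% < 5%, so the approximation holds.)
pOH = 5.80, so pH = 14.00 − pOH = 8.20

pH = 8.20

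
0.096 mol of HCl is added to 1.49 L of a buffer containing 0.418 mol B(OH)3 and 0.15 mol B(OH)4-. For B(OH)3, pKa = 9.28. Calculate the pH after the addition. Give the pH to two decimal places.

pH = 8.30

After neutralization: n(B(OH)3) = 0.514 mol, n(B(OH)4-) = 0.054 mol.
pH = pKa + log(n_B(OH)4-/n_B(OH)3) = 9.28 + log(0.054/0.514) = 9.28 + (-0.979)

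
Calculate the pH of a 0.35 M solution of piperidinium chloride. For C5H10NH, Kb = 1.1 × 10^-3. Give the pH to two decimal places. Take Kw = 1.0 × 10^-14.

pH = 5.75

C5H10NH2+ is the conjugate acid of the weak base C5H10NH.
Ka = Kw/Kb = 1.0×10^-14 / 1.1 × 10^-3 = 9.09 × 10^-12
From the ICE table, Ka = x²/(0.35 − x) = 9.09 × 10^-12.
Since Ka ≪ C₀, x ≈ √(Ka·C₀) = 1.78 × 10^-6 M.
(x/C₀ = 0.00051% < 5%, so the approximation holds.)
pH = −log(1.78 × 10^-6) = 5.75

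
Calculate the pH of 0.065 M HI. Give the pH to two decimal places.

HI is a strong acid and dissociates completely, so [H+] = 0.065 M.
pH = -log(0.065) = 1.19

pH = 1.19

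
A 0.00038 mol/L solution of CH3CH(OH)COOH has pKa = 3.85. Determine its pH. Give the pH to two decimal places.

pH = 3.77

CH3CH(OH)COOH ⇌ CH3CH(OH)COO- + H+
Ka = 10^(−3.85) = 1.41 × 10^-4
Ka = x²/(0.00038 − x) = 1.41 × 10^-4
x is not negligible relative to C₀; solve x² + 0.000141·x − 5.36e-08 = 0.
x = (−Ka + √(Ka² + 4·Ka·C₀))/2 = 1.71 × 10^-4 M
pH = −log[H+] = −log(1.71 × 10^-4) = 3.77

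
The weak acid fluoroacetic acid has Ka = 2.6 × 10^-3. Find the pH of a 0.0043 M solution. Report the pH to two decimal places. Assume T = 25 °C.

FCH2COOH ⇌ FCH2COO- + H+
Ka = [H+]²/(0.0043 − [H+]) = 2.6 × 10^-3
[H+] is not negligible relative to C₀; solve [H+]² + 0.0026·[H+] − 1.12e-05 = 0.
[H+] = [−0.0026 + √(0.0026² + 4.47e-05)]/2 = 2.29 × 10^-3 M
pH = −log[H+] = −log(2.29 × 10^-3) = 2.64

pH = 2.64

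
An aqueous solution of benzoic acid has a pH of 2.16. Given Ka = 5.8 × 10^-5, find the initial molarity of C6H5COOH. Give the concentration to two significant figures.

C₀ = 8.3 × 10^-1 M

[H+] = 10^(-2.16) = 6.92 × 10^-3 M = x
Ka = x²/(C₀ − x) ⇒ C₀ = x + x²/Ka
C₀ = 6.92 × 10^-3 + (6.92 × 10^-3)²/(5.8 × 10^-5) = 8.33 × 10^-1 M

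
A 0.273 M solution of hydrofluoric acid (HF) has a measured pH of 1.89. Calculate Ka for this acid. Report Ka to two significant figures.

[H+] = 10^(-1.89) = 1.29 × 10^-2 M
At equilibrium [HA] = 0.273 − 1.29 × 10^-2 = 2.60 × 10^-1 M
Ka = [H+][A-]/[HA] = (1.29 × 10^-2)² / 2.60 × 10^-1 = 6.4 × 10^-4

Ka = 6.4 × 10^-4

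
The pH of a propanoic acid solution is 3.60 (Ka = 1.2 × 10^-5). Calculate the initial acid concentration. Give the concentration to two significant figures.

C₀ = 5.5 × 10^-3 M

[H+] = 10^(-3.60) = 2.51 × 10^-4 M = x
Ka = x²/(C₀ − x) ⇒ C₀ = x + x²/Ka
C₀ = 2.51 × 10^-4 + (2.51 × 10^-4)²/(1.2 × 10^-5) = 5.50 × 10^-3 M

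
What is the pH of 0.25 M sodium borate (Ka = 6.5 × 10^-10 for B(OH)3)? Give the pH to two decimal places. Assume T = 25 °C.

B(OH)4- is the conjugate base of the weak acid B(OH)3.
Kb = Kw/Ka = 1.0×10^-14 / 6.5 × 10^-10 = 1.54 × 10^-5
From the ICE table, Kb = x²/(0.25 − x) = 1.54 × 10^-5.
Neglecting x in the denominator: x = √(1.54 × 10^-5 × 0.25) = 1.96 × 10^-3 M
pOH = 2.71, so pH = 14.00 − pOH = 11.29

pH = 11.29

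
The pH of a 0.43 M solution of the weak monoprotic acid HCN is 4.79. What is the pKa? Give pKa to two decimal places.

[H+] = 10^(-4.79) = 1.62 × 10^-5 M
At equilibrium [HA] = 0.43 − 1.62 × 10^-5 = 4.30 × 10^-1 M
Ka = [H+][A-]/[HA] = (1.62 × 10^-5)² / 4.30 × 10^-1 = 6.10 × 10^-10
pKa = -log(6.10 × 10^-10) = 9.21

pKa = 9.21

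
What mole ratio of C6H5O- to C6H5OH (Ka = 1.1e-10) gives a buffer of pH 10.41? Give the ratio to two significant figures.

ratio = 2.8

pKa = -log(1.1 × 10^-10) = 9.959
pH = pKa + log(r) ⇒ log(r) = 10.41 − 9.959 = +0.451
r = [C6H5O-]/[C6H5OH] = 10^(+0.451) = 2.82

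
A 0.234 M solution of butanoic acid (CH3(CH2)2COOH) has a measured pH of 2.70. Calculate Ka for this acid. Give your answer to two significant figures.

Ka = 1.7 × 10^-5

[H+] = 10^(-2.70) = 2.00 × 10^-3 M
At equilibrium [HA] = 0.234 − 2.00 × 10^-3 = 2.32 × 10^-1 M
Ka = [H+][A-]/[HA] = (2.00 × 10^-3)² / 2.32 × 10^-1 = 1.7 × 10^-5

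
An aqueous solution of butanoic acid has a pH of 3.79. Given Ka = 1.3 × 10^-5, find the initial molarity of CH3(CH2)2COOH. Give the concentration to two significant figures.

C₀ = 2.2 × 10^-3 M

[H+] = 10^(-3.79) = 1.62 × 10^-4 M = x
Ka = x²/(C₀ − x) ⇒ C₀ = x + x²/Ka
C₀ = 1.62 × 10^-4 + (1.62 × 10^-4)²/(1.3 × 10^-5) = 2.18 × 10^-3 M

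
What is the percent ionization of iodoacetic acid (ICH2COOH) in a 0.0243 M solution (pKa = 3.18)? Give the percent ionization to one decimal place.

ICH2COOH ⇌ ICH2COO- + H+; let x = [H+] at equilibrium.
Ka = 10^(−3.18) = 6.61 × 10^-4
Solve x² + 0.000661x − 1.61e-05 = 0 → x = 3.69 × 10^-3 M
% ionization = x/C₀ × 100% = 3.69 × 10^-3/0.0243 × 100% = 15.2%

15.2%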